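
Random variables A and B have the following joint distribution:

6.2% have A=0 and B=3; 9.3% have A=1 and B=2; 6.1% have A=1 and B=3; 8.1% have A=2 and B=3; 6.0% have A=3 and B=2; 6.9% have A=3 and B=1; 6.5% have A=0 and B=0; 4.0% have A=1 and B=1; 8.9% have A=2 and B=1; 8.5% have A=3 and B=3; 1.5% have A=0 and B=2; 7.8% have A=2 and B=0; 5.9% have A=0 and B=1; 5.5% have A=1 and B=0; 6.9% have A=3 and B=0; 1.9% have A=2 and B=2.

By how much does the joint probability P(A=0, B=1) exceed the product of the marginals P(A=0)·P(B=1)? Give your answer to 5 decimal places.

P(A=0) = 0.065 + 0.059 + 0.015 + 0.062 = 0.201.
P(B=1) = 0.059 + 0.040 + 0.089 + 0.069 = 0.257.
P(A=0, B=1) − P(A=0)P(B=1) = 0.059 − 0.201×0.257 = 0.00734.

0.00734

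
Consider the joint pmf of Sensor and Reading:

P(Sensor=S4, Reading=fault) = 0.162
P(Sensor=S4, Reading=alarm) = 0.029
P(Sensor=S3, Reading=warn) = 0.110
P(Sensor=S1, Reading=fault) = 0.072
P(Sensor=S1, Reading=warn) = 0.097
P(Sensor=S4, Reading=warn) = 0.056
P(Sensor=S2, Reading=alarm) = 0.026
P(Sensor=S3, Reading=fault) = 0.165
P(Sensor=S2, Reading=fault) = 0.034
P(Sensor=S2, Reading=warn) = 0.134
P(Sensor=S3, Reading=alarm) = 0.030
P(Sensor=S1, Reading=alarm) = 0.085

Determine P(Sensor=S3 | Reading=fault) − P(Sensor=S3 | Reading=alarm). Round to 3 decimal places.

P(Reading=fault) = 0.072 + 0.034 + 0.165 + 0.162 = 0.433; P(Sensor=S3 | Reading=fault) = 0.165/0.433 = 0.3811.
P(Reading=alarm) = 0.085 + 0.026 + 0.030 + 0.029 = 0.170; P(Sensor=S3 | Reading=alarm) = 0.030/0.170 = 0.1765.
Difference = 0.205.

0.205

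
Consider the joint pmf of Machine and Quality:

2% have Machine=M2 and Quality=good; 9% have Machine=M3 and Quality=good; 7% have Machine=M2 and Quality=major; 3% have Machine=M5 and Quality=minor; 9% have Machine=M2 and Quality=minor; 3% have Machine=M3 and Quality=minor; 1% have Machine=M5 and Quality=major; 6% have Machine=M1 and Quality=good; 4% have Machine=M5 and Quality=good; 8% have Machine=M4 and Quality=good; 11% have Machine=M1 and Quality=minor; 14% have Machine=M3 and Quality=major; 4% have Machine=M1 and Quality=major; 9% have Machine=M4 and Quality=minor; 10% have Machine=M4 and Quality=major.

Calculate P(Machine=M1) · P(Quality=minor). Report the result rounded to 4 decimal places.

P(Machine=M1) = 0.06 + 0.11 + 0.04 = 0.21.
P(Quality=minor) = 0.11 + 0.09 + 0.03 + 0.09 + 0.03 = 0.35.
Product: 0.21 × 0.35 = 0.0735.

0.0735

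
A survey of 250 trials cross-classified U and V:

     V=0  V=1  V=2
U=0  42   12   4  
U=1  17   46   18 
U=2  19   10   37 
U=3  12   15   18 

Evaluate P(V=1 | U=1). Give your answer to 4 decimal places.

Total with U=1: 17 + 46 + 18 = 81.
P(V=1 | U=1) = 46/81 = 0.5679.

0.5679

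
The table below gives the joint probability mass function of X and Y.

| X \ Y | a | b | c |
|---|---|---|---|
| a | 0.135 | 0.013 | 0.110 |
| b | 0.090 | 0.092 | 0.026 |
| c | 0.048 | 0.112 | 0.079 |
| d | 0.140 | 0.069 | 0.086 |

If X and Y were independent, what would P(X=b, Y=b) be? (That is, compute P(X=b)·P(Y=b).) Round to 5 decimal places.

P(X=b) = 0.090 + 0.092 + 0.026 = 0.208.
P(Y=b) = 0.013 + 0.092 + 0.112 + 0.069 = 0.286.
Product: 0.208 × 0.286 = 0.05949.

0.05949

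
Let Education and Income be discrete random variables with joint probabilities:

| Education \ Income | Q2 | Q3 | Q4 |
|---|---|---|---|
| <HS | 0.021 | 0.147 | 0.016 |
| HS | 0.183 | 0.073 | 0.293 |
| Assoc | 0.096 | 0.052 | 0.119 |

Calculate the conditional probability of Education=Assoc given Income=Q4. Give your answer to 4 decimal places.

0.2780

P(Income=Q4) = 0.016 + 0.293 + 0.119 = 0.428.
P(Education=Assoc | Income=Q4) = 0.119/0.428 = 0.2780.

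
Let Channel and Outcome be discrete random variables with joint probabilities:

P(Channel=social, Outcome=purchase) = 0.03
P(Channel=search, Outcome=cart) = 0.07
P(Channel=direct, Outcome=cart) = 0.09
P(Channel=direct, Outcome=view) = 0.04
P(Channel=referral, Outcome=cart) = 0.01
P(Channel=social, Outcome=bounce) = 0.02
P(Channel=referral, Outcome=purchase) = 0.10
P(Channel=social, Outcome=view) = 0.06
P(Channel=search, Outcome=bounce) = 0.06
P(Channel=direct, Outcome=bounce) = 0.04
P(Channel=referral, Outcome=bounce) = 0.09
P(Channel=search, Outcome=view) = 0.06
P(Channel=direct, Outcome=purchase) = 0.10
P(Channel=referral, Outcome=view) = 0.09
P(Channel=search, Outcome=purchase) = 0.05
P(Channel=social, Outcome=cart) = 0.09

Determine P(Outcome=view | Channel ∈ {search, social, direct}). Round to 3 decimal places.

P(Channel=search) = 0.06 + 0.06 + 0.07 + 0.05 = 0.24.
P(Channel=social) = 0.02 + 0.06 + 0.09 + 0.03 = 0.20.
P(Channel=direct) = 0.04 + 0.04 + 0.09 + 0.10 = 0.27.
P(Channel ∈ {search, social, direct}) = 0.24 + 0.20 + 0.27 = 0.71; P(Outcome=view, Channel ∈ {search, social, direct}) = 0.06 + 0.06 + 0.04 = 0.16.
P(Outcome=view | Channel ∈ {search, social, direct}) = 0.16/0.71 = 0.225.

0.225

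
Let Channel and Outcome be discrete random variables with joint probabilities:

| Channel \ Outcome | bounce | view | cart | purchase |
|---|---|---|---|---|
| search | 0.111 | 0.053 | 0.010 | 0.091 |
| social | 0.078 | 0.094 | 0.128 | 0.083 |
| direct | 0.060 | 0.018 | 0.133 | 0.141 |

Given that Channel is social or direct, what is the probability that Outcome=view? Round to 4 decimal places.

P(Channel=social) = 0.078 + 0.094 + 0.128 + 0.083 = 0.383.
P(Channel=direct) = 0.060 + 0.018 + 0.133 + 0.141 = 0.352.
P(Channel ∈ {social, direct}) = 0.383 + 0.352 = 0.735; P(Outcome=view, Channel ∈ {social, direct}) = 0.094 + 0.018 = 0.112.
P(Outcome=view | Channel ∈ {social, direct}) = 0.112/0.735 = 0.1524.

0.1524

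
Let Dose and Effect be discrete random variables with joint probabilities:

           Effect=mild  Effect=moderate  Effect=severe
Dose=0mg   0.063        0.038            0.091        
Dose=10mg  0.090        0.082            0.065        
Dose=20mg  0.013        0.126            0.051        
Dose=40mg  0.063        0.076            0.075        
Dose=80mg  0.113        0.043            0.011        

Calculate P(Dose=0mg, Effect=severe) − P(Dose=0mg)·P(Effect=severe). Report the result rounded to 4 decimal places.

0.0347

P(Dose=0mg) = 0.063 + 0.038 + 0.091 = 0.192.
P(Effect=severe) = 0.091 + 0.065 + 0.051 + 0.075 + 0.011 = 0.293.
P(Dose=0mg, Effect=severe) − P(Dose=0mg)P(Effect=severe) = 0.091 − 0.192×0.293 = 0.0347.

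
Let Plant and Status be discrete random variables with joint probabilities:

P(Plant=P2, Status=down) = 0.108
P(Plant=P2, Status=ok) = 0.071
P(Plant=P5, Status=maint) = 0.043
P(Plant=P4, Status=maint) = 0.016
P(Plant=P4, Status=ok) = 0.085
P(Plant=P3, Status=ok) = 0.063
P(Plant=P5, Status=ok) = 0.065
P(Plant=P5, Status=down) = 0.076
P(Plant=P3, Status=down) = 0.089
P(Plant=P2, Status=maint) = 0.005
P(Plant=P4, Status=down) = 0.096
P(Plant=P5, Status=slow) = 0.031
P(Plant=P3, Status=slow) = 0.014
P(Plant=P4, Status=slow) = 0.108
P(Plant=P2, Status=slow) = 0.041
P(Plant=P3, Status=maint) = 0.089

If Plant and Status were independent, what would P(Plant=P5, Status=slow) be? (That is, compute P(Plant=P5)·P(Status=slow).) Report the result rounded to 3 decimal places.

P(Plant=P5) = 0.065 + 0.031 + 0.076 + 0.043 = 0.215.
P(Status=slow) = 0.041 + 0.014 + 0.108 + 0.031 = 0.194.
Product: 0.215 × 0.194 = 0.042.

0.042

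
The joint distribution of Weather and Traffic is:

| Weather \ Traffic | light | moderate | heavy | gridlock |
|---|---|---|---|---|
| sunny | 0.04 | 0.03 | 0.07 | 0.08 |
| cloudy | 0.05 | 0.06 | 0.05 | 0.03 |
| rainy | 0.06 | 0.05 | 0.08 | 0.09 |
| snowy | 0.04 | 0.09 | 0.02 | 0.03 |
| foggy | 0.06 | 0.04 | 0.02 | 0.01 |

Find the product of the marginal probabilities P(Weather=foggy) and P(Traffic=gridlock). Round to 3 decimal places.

P(Weather=foggy) = 0.06 + 0.04 + 0.02 + 0.01 = 0.13.
P(Traffic=gridlock) = 0.08 + 0.03 + 0.09 + 0.03 + 0.01 = 0.24.
Product: 0.13 × 0.24 = 0.031.

0.031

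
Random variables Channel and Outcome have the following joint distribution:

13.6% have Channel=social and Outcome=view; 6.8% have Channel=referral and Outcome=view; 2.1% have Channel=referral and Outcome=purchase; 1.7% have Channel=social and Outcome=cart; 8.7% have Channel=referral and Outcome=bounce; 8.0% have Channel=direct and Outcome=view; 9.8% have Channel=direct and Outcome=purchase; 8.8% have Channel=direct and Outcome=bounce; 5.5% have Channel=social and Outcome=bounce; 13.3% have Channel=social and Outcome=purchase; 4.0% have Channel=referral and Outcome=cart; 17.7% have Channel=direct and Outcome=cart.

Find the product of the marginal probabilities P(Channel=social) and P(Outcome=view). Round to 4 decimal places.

P(Channel=social) = 0.055 + 0.136 + 0.017 + 0.133 = 0.341.
P(Outcome=view) = 0.136 + 0.080 + 0.068 = 0.284.
Product: 0.341 × 0.284 = 0.0968.

0.0968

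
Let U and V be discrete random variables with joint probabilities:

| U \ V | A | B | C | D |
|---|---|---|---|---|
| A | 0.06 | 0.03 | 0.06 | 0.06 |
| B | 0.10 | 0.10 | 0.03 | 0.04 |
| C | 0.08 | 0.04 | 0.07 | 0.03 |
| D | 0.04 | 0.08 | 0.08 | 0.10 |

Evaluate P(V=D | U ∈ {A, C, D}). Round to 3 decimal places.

P(U=A) = 0.06 + 0.03 + 0.06 + 0.06 = 0.21.
P(U=C) = 0.08 + 0.04 + 0.07 + 0.03 = 0.22.
P(U=D) = 0.04 + 0.08 + 0.08 + 0.10 = 0.30.
P(U ∈ {A, C, D}) = 0.21 + 0.22 + 0.30 = 0.73; P(V=D, U ∈ {A, C, D}) = 0.06 + 0.03 + 0.10 = 0.19.
P(V=D | U ∈ {A, C, D}) = 0.19/0.73 = 0.260.

0.260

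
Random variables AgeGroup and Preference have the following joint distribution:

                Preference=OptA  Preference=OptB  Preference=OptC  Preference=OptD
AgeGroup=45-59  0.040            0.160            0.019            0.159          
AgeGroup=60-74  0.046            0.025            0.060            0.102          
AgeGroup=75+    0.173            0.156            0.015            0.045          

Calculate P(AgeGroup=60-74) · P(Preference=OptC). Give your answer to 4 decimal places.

0.0219

P(AgeGroup=60-74) = 0.046 + 0.025 + 0.060 + 0.102 = 0.233.
P(Preference=OptC) = 0.019 + 0.060 + 0.015 = 0.094.
Product: 0.233 × 0.094 = 0.0219.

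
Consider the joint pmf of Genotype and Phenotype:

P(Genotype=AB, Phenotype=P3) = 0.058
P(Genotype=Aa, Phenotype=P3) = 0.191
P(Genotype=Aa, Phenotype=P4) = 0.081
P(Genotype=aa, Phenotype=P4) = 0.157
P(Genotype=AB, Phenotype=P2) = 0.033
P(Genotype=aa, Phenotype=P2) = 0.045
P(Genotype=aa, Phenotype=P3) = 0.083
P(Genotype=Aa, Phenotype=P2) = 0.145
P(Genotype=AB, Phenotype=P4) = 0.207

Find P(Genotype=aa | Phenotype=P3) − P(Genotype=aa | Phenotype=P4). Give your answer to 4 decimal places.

P(Phenotype=P3) = 0.191 + 0.083 + 0.058 = 0.332; P(Genotype=aa | Phenotype=P3) = 0.083/0.332 = 0.25000.
P(Phenotype=P4) = 0.081 + 0.157 + 0.207 = 0.445; P(Genotype=aa | Phenotype=P4) = 0.157/0.445 = 0.35281.
Difference = -0.1028.

-0.1028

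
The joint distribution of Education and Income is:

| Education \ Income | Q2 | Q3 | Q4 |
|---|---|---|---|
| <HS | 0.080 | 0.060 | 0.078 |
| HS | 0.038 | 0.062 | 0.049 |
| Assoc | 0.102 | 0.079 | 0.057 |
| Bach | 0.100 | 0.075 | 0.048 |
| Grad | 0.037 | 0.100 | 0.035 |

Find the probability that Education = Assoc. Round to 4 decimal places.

P(Education=Assoc) = 0.102 + 0.079 + 0.057 = 0.238.

0.2380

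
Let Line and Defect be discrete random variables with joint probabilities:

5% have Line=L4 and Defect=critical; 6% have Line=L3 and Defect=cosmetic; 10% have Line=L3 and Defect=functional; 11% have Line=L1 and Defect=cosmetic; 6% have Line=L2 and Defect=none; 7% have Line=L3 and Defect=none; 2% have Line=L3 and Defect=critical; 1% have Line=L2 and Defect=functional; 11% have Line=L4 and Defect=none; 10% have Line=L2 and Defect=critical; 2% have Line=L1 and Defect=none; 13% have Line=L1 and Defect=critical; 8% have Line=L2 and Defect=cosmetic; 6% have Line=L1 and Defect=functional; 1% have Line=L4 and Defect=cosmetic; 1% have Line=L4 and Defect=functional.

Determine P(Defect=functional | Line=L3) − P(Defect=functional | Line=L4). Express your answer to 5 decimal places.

P(Line=L3) = 0.07 + 0.06 + 0.10 + 0.02 = 0.25; P(Defect=functional | Line=L3) = 0.10/0.25 = 0.400000.
P(Line=L4) = 0.11 + 0.01 + 0.01 + 0.05 = 0.18; P(Defect=functional | Line=L4) = 0.01/0.18 = 0.055556.
Difference = 0.34444.

0.34444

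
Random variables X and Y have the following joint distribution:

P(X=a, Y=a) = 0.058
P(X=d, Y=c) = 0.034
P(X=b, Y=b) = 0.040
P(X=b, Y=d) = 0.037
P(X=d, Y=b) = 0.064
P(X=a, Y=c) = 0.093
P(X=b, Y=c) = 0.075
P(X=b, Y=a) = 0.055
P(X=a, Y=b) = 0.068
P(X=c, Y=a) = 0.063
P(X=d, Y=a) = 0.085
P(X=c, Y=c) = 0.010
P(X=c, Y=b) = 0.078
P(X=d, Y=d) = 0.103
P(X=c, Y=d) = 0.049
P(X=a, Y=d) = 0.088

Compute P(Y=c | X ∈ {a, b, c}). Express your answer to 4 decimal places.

0.2493

P(X=a) = 0.058 + 0.068 + 0.093 + 0.088 = 0.307.
P(X=b) = 0.055 + 0.040 + 0.075 + 0.037 = 0.207.
P(X=c) = 0.063 + 0.078 + 0.010 + 0.049 = 0.200.
P(X ∈ {a, b, c}) = 0.307 + 0.207 + 0.200 = 0.714; P(Y=c, X ∈ {a, b, c}) = 0.093 + 0.075 + 0.010 = 0.178.
P(Y=c | X ∈ {a, b, c}) = 0.178/0.714 = 0.2493.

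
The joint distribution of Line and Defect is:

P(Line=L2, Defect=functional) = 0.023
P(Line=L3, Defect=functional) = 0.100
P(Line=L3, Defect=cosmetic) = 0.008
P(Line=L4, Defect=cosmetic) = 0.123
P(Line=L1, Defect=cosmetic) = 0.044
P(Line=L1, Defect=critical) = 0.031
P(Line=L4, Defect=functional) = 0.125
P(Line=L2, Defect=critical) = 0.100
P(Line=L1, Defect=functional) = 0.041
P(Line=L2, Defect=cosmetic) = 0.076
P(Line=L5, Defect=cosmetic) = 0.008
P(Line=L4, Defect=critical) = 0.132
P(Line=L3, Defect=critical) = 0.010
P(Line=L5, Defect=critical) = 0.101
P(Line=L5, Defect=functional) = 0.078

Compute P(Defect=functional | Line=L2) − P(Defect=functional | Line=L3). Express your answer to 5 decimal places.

-0.73188

P(Line=L2) = 0.076 + 0.023 + 0.100 = 0.199; P(Defect=functional | Line=L2) = 0.023/0.199 = 0.115578.
P(Line=L3) = 0.008 + 0.100 + 0.010 = 0.118; P(Defect=functional | Line=L3) = 0.100/0.118 = 0.847458.
Difference = -0.73188.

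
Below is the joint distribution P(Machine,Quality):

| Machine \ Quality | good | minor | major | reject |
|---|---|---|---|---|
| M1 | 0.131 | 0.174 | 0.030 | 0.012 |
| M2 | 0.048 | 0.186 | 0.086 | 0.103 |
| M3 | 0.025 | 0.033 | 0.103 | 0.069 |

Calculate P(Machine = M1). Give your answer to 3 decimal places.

P(Machine=M1) = 0.131 + 0.174 + 0.030 + 0.012 = 0.347.

0.347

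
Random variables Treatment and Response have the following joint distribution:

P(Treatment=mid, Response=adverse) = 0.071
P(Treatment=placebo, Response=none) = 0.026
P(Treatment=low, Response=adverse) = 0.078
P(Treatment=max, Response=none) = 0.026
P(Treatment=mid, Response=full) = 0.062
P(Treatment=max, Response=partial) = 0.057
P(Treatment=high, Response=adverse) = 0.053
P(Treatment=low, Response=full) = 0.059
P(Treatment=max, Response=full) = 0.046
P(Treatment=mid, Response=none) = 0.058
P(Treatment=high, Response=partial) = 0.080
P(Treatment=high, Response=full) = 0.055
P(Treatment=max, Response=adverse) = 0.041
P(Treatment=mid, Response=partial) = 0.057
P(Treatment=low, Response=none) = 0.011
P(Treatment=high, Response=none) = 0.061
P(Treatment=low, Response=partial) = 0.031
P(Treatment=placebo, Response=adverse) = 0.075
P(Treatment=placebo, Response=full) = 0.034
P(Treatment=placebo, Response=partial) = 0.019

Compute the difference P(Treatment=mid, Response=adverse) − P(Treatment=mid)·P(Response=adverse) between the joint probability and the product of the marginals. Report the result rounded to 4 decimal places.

-0.0079

P(Treatment=mid) = 0.058 + 0.057 + 0.062 + 0.071 = 0.248.
P(Response=adverse) = 0.075 + 0.078 + 0.071 + 0.053 + 0.041 = 0.318.
P(Treatment=mid, Response=adverse) − P(Treatment=mid)P(Response=adverse) = 0.071 − 0.248×0.318 = -0.0079.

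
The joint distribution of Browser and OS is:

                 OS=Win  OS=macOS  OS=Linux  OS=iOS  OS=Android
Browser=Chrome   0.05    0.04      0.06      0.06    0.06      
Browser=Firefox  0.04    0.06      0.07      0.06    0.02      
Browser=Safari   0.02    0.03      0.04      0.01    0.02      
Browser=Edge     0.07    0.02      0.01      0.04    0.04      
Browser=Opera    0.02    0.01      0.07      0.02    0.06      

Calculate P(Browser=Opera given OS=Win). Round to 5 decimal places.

P(OS=Win) = 0.05 + 0.04 + 0.02 + 0.07 + 0.02 = 0.20.
P(Browser=Opera | OS=Win) = 0.02/0.20 = 0.10000.

0.10000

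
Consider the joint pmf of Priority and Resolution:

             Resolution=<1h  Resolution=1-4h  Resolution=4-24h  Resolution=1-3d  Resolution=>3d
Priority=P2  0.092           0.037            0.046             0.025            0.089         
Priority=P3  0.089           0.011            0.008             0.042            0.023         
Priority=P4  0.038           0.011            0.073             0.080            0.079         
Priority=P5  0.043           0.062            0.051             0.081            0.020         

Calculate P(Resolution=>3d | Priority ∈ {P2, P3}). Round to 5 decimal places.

0.24242

P(Priority=P2) = 0.092 + 0.037 + 0.046 + 0.025 + 0.089 = 0.289.
P(Priority=P3) = 0.089 + 0.011 + 0.008 + 0.042 + 0.023 = 0.173.
P(Priority ∈ {P2, P3}) = 0.289 + 0.173 = 0.462; P(Resolution=>3d, Priority ∈ {P2, P3}) = 0.089 + 0.023 = 0.112.
P(Resolution=>3d | Priority ∈ {P2, P3}) = 0.112/0.462 = 0.24242.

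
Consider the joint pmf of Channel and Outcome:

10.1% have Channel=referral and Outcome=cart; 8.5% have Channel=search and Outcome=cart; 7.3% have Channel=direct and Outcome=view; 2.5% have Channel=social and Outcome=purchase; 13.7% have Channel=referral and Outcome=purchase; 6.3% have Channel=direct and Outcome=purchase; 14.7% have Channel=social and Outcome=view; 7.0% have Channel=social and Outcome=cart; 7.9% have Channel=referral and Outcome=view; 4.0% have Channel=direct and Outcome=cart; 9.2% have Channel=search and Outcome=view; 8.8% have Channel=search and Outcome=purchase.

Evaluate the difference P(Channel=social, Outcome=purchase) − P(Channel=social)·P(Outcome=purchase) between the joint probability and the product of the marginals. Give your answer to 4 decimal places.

-0.0507

P(Channel=social) = 0.147 + 0.070 + 0.025 = 0.242.
P(Outcome=purchase) = 0.088 + 0.025 + 0.063 + 0.137 = 0.313.
P(Channel=social, Outcome=purchase) − P(Channel=social)P(Outcome=purchase) = 0.025 − 0.242×0.313 = -0.0507.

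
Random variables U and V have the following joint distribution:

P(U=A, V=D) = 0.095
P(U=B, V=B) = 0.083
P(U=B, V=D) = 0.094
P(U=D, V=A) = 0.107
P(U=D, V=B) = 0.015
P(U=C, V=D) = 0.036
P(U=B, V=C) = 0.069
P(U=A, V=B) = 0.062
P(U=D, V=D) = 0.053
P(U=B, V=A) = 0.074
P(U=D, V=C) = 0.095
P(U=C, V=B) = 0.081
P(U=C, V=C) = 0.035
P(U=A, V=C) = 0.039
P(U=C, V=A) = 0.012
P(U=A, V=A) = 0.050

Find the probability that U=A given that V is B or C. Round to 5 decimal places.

P(V=B) = 0.062 + 0.083 + 0.081 + 0.015 = 0.241.
P(V=C) = 0.039 + 0.069 + 0.035 + 0.095 = 0.238.
P(V ∈ {B, C}) = 0.241 + 0.238 = 0.479; P(U=A, V ∈ {B, C}) = 0.062 + 0.039 = 0.101.
P(U=A | V ∈ {B, C}) = 0.101/0.479 = 0.21086.

0.21086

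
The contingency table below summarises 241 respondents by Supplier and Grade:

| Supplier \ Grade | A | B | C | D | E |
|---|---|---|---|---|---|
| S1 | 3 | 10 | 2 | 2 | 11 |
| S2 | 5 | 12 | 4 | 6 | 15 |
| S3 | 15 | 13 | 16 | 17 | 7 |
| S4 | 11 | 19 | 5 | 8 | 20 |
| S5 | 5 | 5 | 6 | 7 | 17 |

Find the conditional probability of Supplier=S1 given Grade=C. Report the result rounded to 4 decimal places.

Total with Grade=C: 2 + 4 + 16 + 5 + 6 = 33.
P(Supplier=S1 | Grade=C) = 2/33 = 0.0606.

0.0606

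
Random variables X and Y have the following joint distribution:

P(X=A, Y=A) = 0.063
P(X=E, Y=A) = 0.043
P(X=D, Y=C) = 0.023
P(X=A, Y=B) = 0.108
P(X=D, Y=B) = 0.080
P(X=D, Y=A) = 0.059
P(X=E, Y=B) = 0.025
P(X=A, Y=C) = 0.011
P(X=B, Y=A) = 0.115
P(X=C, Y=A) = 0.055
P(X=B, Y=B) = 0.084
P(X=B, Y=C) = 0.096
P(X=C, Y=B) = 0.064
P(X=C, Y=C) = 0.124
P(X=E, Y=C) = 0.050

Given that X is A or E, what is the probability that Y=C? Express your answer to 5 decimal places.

0.20333

P(X=A) = 0.063 + 0.108 + 0.011 = 0.182.
P(X=E) = 0.043 + 0.025 + 0.050 = 0.118.
P(X ∈ {A, E}) = 0.182 + 0.118 = 0.300; P(Y=C, X ∈ {A, E}) = 0.011 + 0.050 = 0.061.
P(Y=C | X ∈ {A, E}) = 0.061/0.300 = 0.20333.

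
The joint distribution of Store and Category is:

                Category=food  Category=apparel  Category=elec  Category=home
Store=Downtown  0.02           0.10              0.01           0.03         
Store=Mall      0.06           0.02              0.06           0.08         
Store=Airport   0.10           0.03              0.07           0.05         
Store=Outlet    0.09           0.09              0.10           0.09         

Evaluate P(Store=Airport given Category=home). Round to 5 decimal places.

0.20000

P(Category=home) = 0.03 + 0.08 + 0.05 + 0.09 = 0.25.
P(Store=Airport | Category=home) = 0.05/0.25 = 0.20000.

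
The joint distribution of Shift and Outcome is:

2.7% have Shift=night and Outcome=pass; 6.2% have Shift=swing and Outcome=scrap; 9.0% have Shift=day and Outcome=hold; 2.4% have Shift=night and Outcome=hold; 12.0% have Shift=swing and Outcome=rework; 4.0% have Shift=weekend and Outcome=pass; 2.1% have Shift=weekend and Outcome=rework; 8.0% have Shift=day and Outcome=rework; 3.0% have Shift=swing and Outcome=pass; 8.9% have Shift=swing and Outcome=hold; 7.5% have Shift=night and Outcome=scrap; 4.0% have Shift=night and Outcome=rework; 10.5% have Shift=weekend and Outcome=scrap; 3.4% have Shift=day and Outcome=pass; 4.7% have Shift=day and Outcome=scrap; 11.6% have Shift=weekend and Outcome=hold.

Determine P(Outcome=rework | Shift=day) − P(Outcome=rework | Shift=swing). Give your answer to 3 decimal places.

P(Shift=day) = 0.034 + 0.080 + 0.047 + 0.090 = 0.251; P(Outcome=rework | Shift=day) = 0.080/0.251 = 0.3187.
P(Shift=swing) = 0.030 + 0.120 + 0.062 + 0.089 = 0.301; P(Outcome=rework | Shift=swing) = 0.120/0.301 = 0.3987.
Difference = -0.080.

-0.080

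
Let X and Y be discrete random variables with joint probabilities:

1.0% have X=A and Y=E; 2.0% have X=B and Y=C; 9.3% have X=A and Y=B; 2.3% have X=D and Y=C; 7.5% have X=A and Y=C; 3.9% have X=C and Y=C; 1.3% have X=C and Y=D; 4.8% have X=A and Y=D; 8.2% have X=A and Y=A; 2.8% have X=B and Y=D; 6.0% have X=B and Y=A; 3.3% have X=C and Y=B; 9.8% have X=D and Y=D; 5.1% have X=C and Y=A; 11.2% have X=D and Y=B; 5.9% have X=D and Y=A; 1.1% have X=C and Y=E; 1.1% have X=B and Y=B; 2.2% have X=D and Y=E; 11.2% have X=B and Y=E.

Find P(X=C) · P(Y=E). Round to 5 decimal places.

0.02279

P(X=C) = 0.051 + 0.033 + 0.039 + 0.013 + 0.011 = 0.147.
P(Y=E) = 0.010 + 0.112 + 0.011 + 0.022 = 0.155.
Product: 0.147 × 0.155 = 0.02279.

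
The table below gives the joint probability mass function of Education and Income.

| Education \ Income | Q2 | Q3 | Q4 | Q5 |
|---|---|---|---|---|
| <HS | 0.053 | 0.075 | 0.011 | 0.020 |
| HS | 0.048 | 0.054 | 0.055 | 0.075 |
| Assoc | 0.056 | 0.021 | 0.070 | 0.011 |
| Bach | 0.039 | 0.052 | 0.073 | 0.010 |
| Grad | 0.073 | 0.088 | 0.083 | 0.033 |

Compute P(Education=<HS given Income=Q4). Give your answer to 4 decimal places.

P(Income=Q4) = 0.011 + 0.055 + 0.070 + 0.073 + 0.083 = 0.292.
P(Education=<HS | Income=Q4) = 0.011/0.292 = 0.0377.

0.0377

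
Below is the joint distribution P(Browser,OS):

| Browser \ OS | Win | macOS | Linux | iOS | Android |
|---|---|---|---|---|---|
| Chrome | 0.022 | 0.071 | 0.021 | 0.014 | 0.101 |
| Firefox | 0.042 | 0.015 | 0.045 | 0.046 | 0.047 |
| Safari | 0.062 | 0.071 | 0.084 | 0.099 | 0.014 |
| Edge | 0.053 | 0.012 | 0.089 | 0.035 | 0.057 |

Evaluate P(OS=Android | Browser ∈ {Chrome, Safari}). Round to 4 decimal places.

0.2057

P(Browser=Chrome) = 0.022 + 0.071 + 0.021 + 0.014 + 0.101 = 0.229.
P(Browser=Safari) = 0.062 + 0.071 + 0.084 + 0.099 + 0.014 = 0.330.
P(Browser ∈ {Chrome, Safari}) = 0.229 + 0.330 = 0.559; P(OS=Android, Browser ∈ {Chrome, Safari}) = 0.101 + 0.014 = 0.115.
P(OS=Android | Browser ∈ {Chrome, Safari}) = 0.115/0.559 = 0.2057.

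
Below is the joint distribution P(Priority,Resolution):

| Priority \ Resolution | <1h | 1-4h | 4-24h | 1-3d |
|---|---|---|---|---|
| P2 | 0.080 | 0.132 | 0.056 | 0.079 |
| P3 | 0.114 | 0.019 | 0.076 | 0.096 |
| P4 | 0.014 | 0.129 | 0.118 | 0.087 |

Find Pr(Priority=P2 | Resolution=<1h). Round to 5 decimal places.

0.38462

P(Resolution=<1h) = 0.080 + 0.114 + 0.014 = 0.208.
P(Priority=P2 | Resolution=<1h) = 0.080/0.208 = 0.38462.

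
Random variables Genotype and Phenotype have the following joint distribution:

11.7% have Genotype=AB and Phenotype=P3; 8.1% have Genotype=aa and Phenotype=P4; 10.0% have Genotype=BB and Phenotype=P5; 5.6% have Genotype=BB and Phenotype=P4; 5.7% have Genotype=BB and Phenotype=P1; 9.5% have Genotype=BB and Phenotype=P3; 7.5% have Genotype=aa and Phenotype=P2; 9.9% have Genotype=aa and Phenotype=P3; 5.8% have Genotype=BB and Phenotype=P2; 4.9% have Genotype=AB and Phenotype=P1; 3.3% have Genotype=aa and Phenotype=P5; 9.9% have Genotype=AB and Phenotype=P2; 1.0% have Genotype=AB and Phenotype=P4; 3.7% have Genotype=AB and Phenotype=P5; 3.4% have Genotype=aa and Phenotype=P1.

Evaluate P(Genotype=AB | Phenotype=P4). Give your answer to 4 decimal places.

0.0680

P(Phenotype=P4) = 0.081 + 0.010 + 0.056 = 0.147.
P(Genotype=AB | Phenotype=P4) = 0.010/0.147 = 0.0680.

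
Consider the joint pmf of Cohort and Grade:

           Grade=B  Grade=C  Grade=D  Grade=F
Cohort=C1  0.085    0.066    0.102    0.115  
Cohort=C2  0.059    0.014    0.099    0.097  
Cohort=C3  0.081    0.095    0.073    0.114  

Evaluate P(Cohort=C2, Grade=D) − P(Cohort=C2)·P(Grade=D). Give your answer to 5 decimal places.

0.02529

P(Cohort=C2) = 0.059 + 0.014 + 0.099 + 0.097 = 0.269.
P(Grade=D) = 0.102 + 0.099 + 0.073 = 0.274.
P(Cohort=C2, Grade=D) − P(Cohort=C2)P(Grade=D) = 0.099 − 0.269×0.274 = 0.02529.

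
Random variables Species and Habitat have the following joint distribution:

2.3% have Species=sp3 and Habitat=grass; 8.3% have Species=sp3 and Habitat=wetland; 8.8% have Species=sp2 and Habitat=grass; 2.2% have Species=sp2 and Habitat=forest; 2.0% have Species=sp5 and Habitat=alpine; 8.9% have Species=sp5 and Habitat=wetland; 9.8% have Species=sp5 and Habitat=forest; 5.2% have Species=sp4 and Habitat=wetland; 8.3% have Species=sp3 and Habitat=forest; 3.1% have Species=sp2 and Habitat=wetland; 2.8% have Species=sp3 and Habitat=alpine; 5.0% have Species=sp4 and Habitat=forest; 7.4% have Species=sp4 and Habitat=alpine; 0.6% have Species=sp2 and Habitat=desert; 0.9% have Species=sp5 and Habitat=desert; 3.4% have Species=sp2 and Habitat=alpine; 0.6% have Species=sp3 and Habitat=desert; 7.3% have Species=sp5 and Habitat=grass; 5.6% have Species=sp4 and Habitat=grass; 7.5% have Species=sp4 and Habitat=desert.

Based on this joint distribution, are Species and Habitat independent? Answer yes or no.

no

P(Species=sp4) = 0.307 and P(Habitat=desert) = 0.096, so their product is 0.02947, but P(Species=sp4, Habitat=desert) = 0.075. Since these differ, Species and Habitat are not independent.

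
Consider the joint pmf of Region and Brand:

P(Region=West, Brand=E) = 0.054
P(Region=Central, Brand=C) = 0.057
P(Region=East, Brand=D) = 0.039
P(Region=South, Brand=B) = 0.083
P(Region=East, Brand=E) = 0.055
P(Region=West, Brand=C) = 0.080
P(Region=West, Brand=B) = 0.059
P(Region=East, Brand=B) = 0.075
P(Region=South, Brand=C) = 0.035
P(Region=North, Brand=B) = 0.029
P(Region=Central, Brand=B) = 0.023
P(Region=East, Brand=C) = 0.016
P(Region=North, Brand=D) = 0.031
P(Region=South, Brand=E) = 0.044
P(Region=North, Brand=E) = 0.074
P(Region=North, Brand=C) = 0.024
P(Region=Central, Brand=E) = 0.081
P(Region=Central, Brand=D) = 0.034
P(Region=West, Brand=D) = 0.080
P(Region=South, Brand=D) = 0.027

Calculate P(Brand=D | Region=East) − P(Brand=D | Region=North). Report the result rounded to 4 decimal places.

0.0146

P(Region=East) = 0.075 + 0.016 + 0.039 + 0.055 = 0.185; P(Brand=D | Region=East) = 0.039/0.185 = 0.21081.
P(Region=North) = 0.029 + 0.024 + 0.031 + 0.074 = 0.158; P(Brand=D | Region=North) = 0.031/0.158 = 0.19620.
Difference = 0.0146.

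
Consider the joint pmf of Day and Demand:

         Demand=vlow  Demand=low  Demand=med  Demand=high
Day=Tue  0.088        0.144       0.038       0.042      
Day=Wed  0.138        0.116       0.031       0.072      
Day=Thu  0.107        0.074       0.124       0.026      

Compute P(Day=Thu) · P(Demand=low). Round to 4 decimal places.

P(Day=Thu) = 0.107 + 0.074 + 0.124 + 0.026 = 0.331.
P(Demand=low) = 0.144 + 0.116 + 0.074 = 0.334.
Product: 0.331 × 0.334 = 0.1106.

0.1106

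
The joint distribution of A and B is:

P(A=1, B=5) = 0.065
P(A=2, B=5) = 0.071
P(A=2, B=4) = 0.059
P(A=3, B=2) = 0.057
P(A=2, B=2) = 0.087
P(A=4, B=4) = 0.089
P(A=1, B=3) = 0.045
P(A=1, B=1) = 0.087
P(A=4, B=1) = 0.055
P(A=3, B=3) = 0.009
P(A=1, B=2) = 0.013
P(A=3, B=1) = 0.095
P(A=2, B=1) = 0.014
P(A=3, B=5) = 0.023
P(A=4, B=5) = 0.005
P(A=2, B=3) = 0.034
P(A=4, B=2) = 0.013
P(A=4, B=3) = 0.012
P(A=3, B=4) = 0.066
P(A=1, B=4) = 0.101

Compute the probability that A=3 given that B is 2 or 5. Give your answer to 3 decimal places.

P(B=2) = 0.013 + 0.087 + 0.057 + 0.013 = 0.170.
P(B=5) = 0.065 + 0.071 + 0.023 + 0.005 = 0.164.
P(B ∈ {2, 5}) = 0.170 + 0.164 = 0.334; P(A=3, B ∈ {2, 5}) = 0.057 + 0.023 = 0.080.
P(A=3 | B ∈ {2, 5}) = 0.080/0.334 = 0.240.

0.240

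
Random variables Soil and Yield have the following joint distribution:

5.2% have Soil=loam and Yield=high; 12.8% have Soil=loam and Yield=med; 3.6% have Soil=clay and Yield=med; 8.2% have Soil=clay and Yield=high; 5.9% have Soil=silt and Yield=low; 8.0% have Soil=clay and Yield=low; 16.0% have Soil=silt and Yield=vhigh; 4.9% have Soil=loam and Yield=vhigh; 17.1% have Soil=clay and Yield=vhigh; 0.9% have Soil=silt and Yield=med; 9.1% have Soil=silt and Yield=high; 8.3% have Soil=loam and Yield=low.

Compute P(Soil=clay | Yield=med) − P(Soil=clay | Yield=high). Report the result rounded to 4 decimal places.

P(Yield=med) = 0.128 + 0.036 + 0.009 = 0.173; P(Soil=clay | Yield=med) = 0.036/0.173 = 0.20809.
P(Yield=high) = 0.052 + 0.082 + 0.091 = 0.225; P(Soil=clay | Yield=high) = 0.082/0.225 = 0.36444.
Difference = -0.1564.

-0.1564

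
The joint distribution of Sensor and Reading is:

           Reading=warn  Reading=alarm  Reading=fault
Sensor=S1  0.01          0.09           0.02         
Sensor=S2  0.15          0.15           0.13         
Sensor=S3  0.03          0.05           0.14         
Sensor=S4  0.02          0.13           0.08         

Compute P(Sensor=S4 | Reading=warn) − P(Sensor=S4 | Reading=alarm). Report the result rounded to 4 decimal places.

-0.2143

P(Reading=warn) = 0.01 + 0.15 + 0.03 + 0.02 = 0.21; P(Sensor=S4 | Reading=warn) = 0.02/0.21 = 0.09524.
P(Reading=alarm) = 0.09 + 0.15 + 0.05 + 0.13 = 0.42; P(Sensor=S4 | Reading=alarm) = 0.13/0.42 = 0.30952.
Difference = -0.2143.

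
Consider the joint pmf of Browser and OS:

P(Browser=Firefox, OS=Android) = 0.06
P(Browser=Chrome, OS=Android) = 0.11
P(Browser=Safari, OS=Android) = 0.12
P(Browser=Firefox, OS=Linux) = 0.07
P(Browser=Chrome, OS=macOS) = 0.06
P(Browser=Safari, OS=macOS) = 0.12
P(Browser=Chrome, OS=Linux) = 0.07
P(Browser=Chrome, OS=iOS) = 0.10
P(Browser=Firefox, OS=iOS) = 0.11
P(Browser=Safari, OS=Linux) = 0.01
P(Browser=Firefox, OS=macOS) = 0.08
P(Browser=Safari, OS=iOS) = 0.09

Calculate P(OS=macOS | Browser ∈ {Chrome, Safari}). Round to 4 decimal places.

P(Browser=Chrome) = 0.06 + 0.07 + 0.10 + 0.11 = 0.34.
P(Browser=Safari) = 0.12 + 0.01 + 0.09 + 0.12 = 0.34.
P(Browser ∈ {Chrome, Safari}) = 0.34 + 0.34 = 0.68; P(OS=macOS, Browser ∈ {Chrome, Safari}) = 0.06 + 0.12 = 0.18.
P(OS=macOS | Browser ∈ {Chrome, Safari}) = 0.18/0.68 = 0.2647.

0.2647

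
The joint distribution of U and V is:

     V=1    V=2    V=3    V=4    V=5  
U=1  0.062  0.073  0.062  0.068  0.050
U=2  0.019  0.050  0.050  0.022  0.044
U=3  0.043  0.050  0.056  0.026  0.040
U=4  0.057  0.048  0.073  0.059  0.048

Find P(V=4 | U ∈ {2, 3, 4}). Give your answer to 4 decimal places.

P(U=2) = 0.019 + 0.050 + 0.050 + 0.022 + 0.044 = 0.185.
P(U=3) = 0.043 + 0.050 + 0.056 + 0.026 + 0.040 = 0.215.
P(U=4) = 0.057 + 0.048 + 0.073 + 0.059 + 0.048 = 0.285.
P(U ∈ {2, 3, 4}) = 0.185 + 0.215 + 0.285 = 0.685; P(V=4, U ∈ {2, 3, 4}) = 0.022 + 0.026 + 0.059 = 0.107.
P(V=4 | U ∈ {2, 3, 4}) = 0.107/0.685 = 0.1562.

0.1562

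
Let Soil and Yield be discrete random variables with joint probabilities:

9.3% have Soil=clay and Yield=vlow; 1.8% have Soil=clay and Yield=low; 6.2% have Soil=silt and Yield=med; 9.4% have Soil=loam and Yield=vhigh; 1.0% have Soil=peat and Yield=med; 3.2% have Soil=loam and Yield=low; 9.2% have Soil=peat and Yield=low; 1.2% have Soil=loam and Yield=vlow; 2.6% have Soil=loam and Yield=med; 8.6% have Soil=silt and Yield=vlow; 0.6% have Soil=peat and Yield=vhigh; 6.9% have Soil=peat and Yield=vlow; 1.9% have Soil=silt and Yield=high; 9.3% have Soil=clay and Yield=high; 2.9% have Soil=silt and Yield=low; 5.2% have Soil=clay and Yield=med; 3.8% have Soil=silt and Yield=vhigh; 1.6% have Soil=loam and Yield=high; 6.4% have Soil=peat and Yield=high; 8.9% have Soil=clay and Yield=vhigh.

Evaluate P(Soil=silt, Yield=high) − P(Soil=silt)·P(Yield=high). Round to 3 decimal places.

P(Soil=silt) = 0.086 + 0.029 + 0.062 + 0.019 + 0.038 = 0.234.
P(Yield=high) = 0.016 + 0.093 + 0.019 + 0.064 = 0.192.
P(Soil=silt, Yield=high) − P(Soil=silt)P(Yield=high) = 0.019 − 0.234×0.192 = -0.026.

-0.026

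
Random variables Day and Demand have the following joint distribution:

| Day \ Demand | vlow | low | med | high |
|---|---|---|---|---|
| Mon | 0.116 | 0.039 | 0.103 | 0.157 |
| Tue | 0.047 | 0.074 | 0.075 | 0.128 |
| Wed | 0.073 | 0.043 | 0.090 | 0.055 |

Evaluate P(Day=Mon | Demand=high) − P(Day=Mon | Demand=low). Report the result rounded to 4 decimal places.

0.2118

P(Demand=high) = 0.157 + 0.128 + 0.055 = 0.340; P(Day=Mon | Demand=high) = 0.157/0.340 = 0.46176.
P(Demand=low) = 0.039 + 0.074 + 0.043 = 0.156; P(Day=Mon | Demand=low) = 0.039/0.156 = 0.25000.
Difference = 0.2118.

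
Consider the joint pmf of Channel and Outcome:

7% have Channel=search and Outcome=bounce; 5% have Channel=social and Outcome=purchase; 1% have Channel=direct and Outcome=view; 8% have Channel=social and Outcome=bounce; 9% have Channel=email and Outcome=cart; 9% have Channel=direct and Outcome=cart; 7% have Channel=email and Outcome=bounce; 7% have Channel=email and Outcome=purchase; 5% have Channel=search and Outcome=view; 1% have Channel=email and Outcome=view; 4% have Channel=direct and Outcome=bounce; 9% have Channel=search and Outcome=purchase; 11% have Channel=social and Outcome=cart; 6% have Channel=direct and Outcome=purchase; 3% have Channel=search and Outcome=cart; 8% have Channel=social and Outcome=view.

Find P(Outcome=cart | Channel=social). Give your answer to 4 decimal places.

0.3438

P(Channel=social) = 0.08 + 0.08 + 0.11 + 0.05 = 0.32.
P(Outcome=cart | Channel=social) = 0.11/0.32 = 0.3438.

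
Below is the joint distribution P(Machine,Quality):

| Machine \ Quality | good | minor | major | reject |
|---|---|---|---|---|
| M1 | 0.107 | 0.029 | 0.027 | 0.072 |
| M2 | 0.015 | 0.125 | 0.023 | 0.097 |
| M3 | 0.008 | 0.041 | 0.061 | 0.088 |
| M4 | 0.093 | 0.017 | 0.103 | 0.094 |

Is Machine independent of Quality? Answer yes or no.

P(Machine=M2) = 0.260 and P(Quality=minor) = 0.212, so their product is 0.05512, but P(Machine=M2, Quality=minor) = 0.125. Since these differ, Machine and Quality are not independent.

no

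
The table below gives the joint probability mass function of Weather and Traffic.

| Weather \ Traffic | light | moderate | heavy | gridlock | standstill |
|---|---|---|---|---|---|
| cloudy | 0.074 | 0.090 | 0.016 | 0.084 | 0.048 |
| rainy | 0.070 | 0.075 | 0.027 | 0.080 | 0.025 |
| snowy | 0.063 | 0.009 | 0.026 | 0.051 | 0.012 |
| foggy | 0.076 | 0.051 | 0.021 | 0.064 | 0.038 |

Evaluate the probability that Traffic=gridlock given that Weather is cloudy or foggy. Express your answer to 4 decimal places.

0.2633

P(Weather=cloudy) = 0.074 + 0.090 + 0.016 + 0.084 + 0.048 = 0.312.
P(Weather=foggy) = 0.076 + 0.051 + 0.021 + 0.064 + 0.038 = 0.250.
P(Weather ∈ {cloudy, foggy}) = 0.312 + 0.250 = 0.562; P(Traffic=gridlock, Weather ∈ {cloudy, foggy}) = 0.084 + 0.064 = 0.148.
P(Traffic=gridlock | Weather ∈ {cloudy, foggy}) = 0.148/0.562 = 0.2633.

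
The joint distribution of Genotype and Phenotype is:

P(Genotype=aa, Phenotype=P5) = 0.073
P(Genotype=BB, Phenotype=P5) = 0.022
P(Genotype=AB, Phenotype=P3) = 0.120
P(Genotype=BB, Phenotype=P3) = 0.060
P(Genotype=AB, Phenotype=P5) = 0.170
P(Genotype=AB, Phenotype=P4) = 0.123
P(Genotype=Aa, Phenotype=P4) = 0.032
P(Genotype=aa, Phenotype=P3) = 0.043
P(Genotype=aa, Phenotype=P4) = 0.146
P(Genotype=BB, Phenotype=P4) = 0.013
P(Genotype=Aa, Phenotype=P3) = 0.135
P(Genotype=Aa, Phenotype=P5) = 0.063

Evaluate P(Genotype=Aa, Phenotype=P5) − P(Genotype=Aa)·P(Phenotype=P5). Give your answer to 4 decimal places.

-0.0124

P(Genotype=Aa) = 0.135 + 0.032 + 0.063 = 0.230.
P(Phenotype=P5) = 0.063 + 0.073 + 0.170 + 0.022 = 0.328.
P(Genotype=Aa, Phenotype=P5) − P(Genotype=Aa)P(Phenotype=P5) = 0.063 − 0.230×0.328 = -0.0124.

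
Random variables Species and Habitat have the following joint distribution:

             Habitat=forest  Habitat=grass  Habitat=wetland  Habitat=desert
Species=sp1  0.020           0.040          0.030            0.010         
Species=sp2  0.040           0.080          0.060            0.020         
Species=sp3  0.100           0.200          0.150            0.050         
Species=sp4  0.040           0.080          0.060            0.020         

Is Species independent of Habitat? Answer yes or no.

Every cell satisfies P(Species,Habitat) = P(Species)·P(Habitat). For instance P(Species=sp3) = 0.500, P(Habitat=forest) = 0.200, and 0.500×0.200 = 0.100 matches the joint entry. So Species and Habitat are independent.

yes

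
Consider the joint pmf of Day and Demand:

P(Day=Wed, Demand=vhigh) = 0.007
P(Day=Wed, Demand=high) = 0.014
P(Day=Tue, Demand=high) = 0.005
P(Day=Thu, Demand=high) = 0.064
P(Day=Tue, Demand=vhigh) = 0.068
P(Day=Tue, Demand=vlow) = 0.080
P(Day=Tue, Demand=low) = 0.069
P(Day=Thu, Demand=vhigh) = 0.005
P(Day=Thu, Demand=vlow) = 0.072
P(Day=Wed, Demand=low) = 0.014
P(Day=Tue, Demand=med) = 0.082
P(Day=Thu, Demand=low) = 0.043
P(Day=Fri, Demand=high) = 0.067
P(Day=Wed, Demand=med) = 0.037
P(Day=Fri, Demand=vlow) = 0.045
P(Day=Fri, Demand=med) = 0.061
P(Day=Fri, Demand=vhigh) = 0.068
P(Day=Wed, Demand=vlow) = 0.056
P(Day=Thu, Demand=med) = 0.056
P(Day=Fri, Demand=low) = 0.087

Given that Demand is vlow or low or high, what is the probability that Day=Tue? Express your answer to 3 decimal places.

P(Demand=vlow) = 0.080 + 0.056 + 0.072 + 0.045 = 0.253.
P(Demand=low) = 0.069 + 0.014 + 0.043 + 0.087 = 0.213.
P(Demand=high) = 0.005 + 0.014 + 0.064 + 0.067 = 0.150.
P(Demand ∈ {vlow, low, high}) = 0.253 + 0.213 + 0.150 = 0.616; P(Day=Tue, Demand ∈ {vlow, low, high}) = 0.080 + 0.069 + 0.005 = 0.154.
P(Day=Tue | Demand ∈ {vlow, low, high}) = 0.154/0.616 = 0.250.

0.250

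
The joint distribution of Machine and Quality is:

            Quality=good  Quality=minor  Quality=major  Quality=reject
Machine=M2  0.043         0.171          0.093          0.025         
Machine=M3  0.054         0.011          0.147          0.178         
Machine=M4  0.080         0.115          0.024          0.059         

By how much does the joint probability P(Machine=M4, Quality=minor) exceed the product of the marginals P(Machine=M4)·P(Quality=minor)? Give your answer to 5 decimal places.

0.03243

P(Machine=M4) = 0.080 + 0.115 + 0.024 + 0.059 = 0.278.
P(Quality=minor) = 0.171 + 0.011 + 0.115 = 0.297.
P(Machine=M4, Quality=minor) − P(Machine=M4)P(Quality=minor) = 0.115 − 0.278×0.297 = 0.03243.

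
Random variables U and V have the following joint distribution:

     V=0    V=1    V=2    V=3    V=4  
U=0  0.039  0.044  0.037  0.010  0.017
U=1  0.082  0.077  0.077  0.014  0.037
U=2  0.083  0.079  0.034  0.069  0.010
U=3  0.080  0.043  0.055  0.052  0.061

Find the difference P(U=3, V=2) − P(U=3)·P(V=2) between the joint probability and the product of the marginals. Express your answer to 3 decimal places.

P(U=3) = 0.080 + 0.043 + 0.055 + 0.052 + 0.061 = 0.291.
P(V=2) = 0.037 + 0.077 + 0.034 + 0.055 = 0.203.
P(U=3, V=2) − P(U=3)P(V=2) = 0.055 − 0.291×0.203 = -0.004.

-0.004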